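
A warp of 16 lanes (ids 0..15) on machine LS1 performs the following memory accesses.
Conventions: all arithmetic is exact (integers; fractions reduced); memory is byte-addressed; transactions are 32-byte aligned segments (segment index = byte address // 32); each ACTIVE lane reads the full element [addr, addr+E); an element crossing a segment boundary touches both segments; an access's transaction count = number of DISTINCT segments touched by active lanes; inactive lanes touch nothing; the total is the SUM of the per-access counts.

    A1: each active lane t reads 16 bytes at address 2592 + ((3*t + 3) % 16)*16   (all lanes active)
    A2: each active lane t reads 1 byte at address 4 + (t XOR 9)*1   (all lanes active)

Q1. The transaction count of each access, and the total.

A1: 8 transactions
A2: 1 transaction

Answer: 8,1; total 9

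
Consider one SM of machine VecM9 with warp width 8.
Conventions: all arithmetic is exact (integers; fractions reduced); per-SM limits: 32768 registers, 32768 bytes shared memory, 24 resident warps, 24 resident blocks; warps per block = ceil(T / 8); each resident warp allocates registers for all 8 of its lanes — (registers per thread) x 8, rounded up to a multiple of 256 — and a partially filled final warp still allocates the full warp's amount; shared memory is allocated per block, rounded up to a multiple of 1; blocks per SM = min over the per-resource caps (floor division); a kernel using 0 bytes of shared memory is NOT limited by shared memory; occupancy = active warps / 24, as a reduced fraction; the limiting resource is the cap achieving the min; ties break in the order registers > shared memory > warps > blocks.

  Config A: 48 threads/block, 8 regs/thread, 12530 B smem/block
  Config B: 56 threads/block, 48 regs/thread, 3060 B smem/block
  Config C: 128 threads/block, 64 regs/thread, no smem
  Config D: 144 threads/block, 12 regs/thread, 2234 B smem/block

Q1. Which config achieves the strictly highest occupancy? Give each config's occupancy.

occupancies: A 1/2, B 7/8, C 2/3, D 3/4

Answer: B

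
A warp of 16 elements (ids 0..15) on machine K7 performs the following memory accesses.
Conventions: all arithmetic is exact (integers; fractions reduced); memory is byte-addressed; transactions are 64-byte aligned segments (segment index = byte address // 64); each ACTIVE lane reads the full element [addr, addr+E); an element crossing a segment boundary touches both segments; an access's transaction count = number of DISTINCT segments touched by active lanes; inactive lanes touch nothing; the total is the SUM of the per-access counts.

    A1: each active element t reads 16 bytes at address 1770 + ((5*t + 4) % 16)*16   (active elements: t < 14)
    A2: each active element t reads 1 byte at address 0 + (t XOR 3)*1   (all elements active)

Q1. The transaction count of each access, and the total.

A1: 5 transactions
A2: 1 transaction

Answer: 5,1; total 6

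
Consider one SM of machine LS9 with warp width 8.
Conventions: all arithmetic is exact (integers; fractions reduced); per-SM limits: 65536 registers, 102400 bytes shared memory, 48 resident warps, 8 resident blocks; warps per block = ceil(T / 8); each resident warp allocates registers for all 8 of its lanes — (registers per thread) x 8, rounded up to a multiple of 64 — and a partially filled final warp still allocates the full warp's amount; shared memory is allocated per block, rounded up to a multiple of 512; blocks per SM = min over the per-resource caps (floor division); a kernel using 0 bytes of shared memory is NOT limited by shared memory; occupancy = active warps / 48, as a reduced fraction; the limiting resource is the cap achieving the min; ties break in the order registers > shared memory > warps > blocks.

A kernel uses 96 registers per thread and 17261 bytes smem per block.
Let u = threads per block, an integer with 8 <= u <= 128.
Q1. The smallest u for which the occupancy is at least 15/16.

Answer: u = 65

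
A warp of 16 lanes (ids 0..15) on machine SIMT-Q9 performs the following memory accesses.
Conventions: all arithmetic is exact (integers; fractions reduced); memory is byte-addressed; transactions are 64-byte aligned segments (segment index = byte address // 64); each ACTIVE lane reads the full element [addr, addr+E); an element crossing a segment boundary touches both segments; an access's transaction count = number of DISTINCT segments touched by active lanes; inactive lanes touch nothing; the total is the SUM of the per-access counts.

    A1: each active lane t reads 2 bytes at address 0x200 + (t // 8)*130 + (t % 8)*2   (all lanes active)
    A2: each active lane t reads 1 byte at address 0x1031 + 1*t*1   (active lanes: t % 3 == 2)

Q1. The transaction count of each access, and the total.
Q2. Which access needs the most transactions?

A1: 2 transactions
A2: 1 transaction

Answer: 2,1; total 3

Answer: A1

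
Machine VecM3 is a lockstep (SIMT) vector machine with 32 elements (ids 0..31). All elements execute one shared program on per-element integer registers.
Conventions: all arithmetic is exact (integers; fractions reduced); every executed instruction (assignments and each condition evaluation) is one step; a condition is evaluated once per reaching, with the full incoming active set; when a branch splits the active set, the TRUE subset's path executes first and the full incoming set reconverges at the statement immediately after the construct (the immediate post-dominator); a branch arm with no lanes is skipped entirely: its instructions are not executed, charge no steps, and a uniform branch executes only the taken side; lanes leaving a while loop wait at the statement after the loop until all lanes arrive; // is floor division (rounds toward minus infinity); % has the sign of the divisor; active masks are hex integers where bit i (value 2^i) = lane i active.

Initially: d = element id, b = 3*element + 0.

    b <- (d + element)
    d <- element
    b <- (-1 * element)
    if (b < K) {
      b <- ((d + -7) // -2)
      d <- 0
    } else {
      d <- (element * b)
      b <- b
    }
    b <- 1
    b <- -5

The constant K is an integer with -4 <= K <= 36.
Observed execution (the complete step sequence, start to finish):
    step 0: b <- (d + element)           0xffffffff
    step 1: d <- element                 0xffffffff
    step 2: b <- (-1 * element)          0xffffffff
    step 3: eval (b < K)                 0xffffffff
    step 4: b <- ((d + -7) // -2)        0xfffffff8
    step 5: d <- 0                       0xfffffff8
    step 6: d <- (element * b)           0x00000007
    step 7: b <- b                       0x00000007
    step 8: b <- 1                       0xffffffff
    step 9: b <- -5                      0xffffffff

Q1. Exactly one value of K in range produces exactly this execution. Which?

Answer: K = -2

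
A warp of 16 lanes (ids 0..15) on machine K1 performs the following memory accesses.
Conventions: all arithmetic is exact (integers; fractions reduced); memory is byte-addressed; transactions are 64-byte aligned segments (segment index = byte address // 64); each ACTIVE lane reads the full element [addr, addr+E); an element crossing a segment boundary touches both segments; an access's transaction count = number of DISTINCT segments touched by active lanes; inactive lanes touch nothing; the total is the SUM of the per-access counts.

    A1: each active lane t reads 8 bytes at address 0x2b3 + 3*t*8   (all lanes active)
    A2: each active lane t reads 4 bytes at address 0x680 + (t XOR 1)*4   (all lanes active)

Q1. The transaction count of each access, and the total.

A1: 7 transactions
A2: 1 transaction

Answer: 7,1; total 8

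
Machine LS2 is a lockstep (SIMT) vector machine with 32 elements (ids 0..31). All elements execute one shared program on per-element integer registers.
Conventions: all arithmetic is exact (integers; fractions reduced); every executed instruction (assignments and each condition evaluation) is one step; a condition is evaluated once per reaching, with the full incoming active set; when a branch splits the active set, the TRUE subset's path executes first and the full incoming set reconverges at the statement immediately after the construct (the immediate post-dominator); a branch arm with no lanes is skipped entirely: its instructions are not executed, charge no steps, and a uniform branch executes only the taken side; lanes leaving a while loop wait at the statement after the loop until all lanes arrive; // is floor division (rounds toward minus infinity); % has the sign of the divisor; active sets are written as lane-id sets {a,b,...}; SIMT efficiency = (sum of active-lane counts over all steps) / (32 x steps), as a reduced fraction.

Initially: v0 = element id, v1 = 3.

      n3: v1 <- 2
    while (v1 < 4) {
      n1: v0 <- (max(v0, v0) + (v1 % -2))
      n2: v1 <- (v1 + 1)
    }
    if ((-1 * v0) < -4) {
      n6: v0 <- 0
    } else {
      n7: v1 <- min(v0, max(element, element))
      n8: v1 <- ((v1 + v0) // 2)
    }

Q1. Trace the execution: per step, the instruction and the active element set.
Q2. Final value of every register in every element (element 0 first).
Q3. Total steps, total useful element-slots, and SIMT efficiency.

step 0: v1 <- 2                      {0,1,2,3,4,5,6,7,8,9,10,11,12,13,14,15,16,17,18,19,20,21,22,23,24,25,26,27,28,29,30,31}
step 1: eval (v1 < 4)                {0,1,2,3,4,5,6,7,8,9,10,11,12,13,14,15,16,17,18,19,20,21,22,23,24,25,26,27,28,29,30,31}
step 2: v0 <- (max(v0, v0) + (v1 % -2)) {0,1,2,3,4,5,6,7,8,9,10,11,12,13,14,15,16,17,18,19,20,21,22,23,24,25,26,27,28,29,30,31}
step 3: v1 <- (v1 + 1)               {0,1,2,3,4,5,6,7,8,9,10,11,12,13,14,15,16,17,18,19,20,21,22,23,24,25,26,27,28,29,30,31}
step 4: eval (v1 < 4)                {0,1,2,3,4,5,6,7,8,9,10,11,12,13,14,15,16,17,18,19,20,21,22,23,24,25,26,27,28,29,30,31}
step 5: v0 <- (max(v0, v0) + (v1 % -2)) {0,1,2,3,4,5,6,7,8,9,10,11,12,13,14,15,16,17,18,19,20,21,22,23,24,25,26,27,28,29,30,31}
step 6: v1 <- (v1 + 1)               {0,1,2,3,4,5,6,7,8,9,10,11,12,13,14,15,16,17,18,19,20,21,22,23,24,25,26,27,28,29,30,31}
step 7: eval (v1 < 4)                {0,1,2,3,4,5,6,7,8,9,10,11,12,13,14,15,16,17,18,19,20,21,22,23,24,25,26,27,28,29,30,31}
step 8: eval ((-1 * v0) < -4)        {0,1,2,3,4,5,6,7,8,9,10,11,12,13,14,15,16,17,18,19,20,21,22,23,24,25,26,27,28,29,30,31}
step 9: v0 <- 0                      {6,7,8,9,10,11,12,13,14,15,16,17,18,19,20,21,22,23,24,25,26,27,28,29,30,31}
step 10: v1 <- min(v0, max(element, element)) {0,1,2,3,4,5}
step 11: v1 <- ((v1 + v0) // 2)       {0,1,2,3,4,5}

Answer: 12 steps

v0: -1,0,1,2,3,4,0,0,0,0,0,0,0,0,0,0,0,0,0,0,0,0,0,0,0,0,0,0,0,0,0,0
v1: -1,0,1,2,3,4,4,4,4,4,4,4,4,4,4,4,4,4,4,4,4,4,4,4,4,4,4,4,4,4,4,4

steps = 12; useful = 326; efficiency = 326/384 = 163/192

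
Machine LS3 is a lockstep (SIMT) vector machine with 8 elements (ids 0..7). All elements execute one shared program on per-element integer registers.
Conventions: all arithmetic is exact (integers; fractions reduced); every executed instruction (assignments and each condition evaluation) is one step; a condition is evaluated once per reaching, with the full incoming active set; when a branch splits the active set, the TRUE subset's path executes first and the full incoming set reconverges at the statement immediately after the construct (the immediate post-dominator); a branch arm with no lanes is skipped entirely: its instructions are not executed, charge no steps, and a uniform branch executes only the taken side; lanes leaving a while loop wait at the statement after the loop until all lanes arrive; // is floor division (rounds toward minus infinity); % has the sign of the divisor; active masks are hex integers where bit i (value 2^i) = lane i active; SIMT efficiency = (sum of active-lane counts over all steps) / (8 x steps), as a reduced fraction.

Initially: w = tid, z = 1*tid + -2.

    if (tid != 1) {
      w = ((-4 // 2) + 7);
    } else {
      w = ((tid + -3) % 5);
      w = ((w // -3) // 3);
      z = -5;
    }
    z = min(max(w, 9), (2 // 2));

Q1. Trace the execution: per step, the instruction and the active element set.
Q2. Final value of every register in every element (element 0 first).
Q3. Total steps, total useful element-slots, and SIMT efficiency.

step 0: eval (tid != 1)              0xff
step 1: w <- ((-4 // 2) + 7)         0xfd
step 2: w <- ((tid + -3) % 5)        0x02
step 3: w <- ((w // -3) // 3)        0x02
step 4: z <- -5                      0x02
step 5: z <- min(max(w, 9), (2 // 2)) 0xff

Answer: 6 steps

w: 5,-1,5,5,5,5,5,5
z: 1,1,1,1,1,1,1,1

steps = 6; useful = 26; efficiency = 26/48 = 13/24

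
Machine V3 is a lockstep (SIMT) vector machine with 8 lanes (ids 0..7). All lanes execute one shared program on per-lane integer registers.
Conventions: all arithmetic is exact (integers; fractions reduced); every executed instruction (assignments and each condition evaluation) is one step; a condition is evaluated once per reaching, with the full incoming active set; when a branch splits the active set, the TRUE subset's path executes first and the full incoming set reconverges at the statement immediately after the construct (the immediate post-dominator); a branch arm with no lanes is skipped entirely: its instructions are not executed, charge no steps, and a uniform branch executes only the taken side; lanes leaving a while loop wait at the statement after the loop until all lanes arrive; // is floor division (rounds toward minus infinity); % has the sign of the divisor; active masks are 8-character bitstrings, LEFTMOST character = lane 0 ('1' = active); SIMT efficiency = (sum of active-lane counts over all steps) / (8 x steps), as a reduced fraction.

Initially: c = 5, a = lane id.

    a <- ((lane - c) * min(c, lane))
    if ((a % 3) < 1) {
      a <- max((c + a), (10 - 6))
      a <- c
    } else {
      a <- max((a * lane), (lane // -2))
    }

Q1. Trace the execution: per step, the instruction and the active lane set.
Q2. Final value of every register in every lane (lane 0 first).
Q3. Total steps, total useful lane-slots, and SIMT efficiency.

step 0: a <- ((lane - c) * min(c, lane)) 11111111
step 1: eval ((a % 3) < 1)           11111111
step 2: a <- max((c + a), (10 - 6))  10110100
step 3: a <- c                       10110100
step 4: a <- max((a * lane), (lane // -2)) 01001011

Answer: 5 steps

c: 5,5,5,5,5,5,5,5
a: 5,-1,5,5,-2,5,30,70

steps = 5; useful = 28; efficiency = 28/40 = 7/10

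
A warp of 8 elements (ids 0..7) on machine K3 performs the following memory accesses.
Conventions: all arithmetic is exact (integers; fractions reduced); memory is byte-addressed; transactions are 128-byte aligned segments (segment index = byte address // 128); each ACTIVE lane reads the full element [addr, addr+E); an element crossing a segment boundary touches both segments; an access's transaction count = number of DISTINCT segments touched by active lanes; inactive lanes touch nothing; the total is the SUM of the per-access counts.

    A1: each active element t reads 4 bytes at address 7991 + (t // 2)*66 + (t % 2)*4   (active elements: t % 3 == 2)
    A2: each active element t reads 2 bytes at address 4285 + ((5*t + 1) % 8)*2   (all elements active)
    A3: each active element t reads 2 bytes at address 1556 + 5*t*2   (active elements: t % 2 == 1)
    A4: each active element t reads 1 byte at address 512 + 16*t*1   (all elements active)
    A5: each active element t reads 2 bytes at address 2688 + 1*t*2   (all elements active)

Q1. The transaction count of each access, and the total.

A1: 2 transactions
A2: 1 transaction
A3: 1 transaction
A4: 1 transaction
A5: 1 transaction

Answer: 2,1,1,1,1; total 6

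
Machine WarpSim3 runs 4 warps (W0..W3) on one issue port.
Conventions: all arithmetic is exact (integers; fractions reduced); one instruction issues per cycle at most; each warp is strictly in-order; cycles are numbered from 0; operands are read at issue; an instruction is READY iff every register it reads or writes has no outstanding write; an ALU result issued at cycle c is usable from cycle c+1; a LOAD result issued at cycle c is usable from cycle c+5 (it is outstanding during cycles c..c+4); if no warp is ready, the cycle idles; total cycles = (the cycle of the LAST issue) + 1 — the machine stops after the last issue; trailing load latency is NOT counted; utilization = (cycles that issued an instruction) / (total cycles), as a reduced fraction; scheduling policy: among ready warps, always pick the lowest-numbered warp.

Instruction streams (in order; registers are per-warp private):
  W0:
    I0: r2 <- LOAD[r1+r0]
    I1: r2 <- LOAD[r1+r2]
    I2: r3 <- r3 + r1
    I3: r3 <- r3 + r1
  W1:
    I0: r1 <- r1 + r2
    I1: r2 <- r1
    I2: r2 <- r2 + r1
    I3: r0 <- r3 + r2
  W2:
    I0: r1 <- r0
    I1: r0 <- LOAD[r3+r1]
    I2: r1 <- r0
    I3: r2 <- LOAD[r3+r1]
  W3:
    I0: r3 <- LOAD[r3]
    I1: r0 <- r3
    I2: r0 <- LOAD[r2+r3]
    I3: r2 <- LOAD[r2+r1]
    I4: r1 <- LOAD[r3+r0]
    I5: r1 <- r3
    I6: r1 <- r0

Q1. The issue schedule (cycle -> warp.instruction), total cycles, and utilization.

cycle 0: W0.I0
cycle 1: W1.I0
cycle 2: W1.I1
cycle 3: W1.I2
cycle 4: W1.I3
cycle 5: W0.I1
cycle 6: W0.I2
cycle 7: W0.I3
cycle 8: W2.I0
cycle 9: W2.I1
cycle 10: W3.I0
cycle 11: idle
cycle 12: idle
cycle 13: idle
cycle 14: W2.I2
cycle 15: W2.I3
cycle 16: W3.I1
cycle 17: W3.I2
cycle 18: W3.I3
cycle 19: idle
cycle 20: idle
cycle 21: idle
cycle 22: W3.I4
cycle 23: idle
cycle 24: idle
cycle 25: idle
cycle 26: idle
cycle 27: W3.I5
cycle 28: W3.I6

Answer: 29 cycles, utilization 19/29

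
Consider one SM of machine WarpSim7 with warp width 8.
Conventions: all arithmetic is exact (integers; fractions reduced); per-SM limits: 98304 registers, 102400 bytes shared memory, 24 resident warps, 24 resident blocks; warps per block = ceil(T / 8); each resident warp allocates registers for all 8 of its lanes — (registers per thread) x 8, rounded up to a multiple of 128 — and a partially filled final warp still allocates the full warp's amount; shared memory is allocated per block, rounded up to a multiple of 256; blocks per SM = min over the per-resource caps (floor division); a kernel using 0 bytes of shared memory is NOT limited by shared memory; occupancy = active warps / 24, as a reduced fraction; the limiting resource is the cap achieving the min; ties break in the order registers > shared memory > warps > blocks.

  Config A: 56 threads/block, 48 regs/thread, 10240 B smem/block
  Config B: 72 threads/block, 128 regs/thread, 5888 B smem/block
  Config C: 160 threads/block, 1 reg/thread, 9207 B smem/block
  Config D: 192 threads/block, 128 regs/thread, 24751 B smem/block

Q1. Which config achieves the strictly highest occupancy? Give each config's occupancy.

occupancies: A 7/8, B 3/4, C 5/6, D 1

Answer: D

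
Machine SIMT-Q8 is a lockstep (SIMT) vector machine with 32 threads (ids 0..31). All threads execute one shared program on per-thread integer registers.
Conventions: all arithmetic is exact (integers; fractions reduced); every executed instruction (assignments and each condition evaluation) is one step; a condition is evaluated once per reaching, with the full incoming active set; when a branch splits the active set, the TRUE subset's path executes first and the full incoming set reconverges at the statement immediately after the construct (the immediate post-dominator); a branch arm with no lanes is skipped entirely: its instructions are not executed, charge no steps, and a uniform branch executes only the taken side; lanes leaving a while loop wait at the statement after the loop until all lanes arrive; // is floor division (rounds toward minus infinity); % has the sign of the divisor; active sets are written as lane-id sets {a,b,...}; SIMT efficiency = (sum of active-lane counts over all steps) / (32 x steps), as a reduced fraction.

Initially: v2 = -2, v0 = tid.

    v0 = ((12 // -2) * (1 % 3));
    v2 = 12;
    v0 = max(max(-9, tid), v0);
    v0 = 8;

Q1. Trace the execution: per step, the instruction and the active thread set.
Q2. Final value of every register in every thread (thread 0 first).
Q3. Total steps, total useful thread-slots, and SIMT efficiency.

step 0: v0 <- ((12 // -2) * (1 % 3)) {0,1,2,3,4,5,6,7,8,9,10,11,12,13,14,15,16,17,18,19,20,21,22,23,24,25,26,27,28,29,30,31}
step 1: v2 <- 12                     {0,1,2,3,4,5,6,7,8,9,10,11,12,13,14,15,16,17,18,19,20,21,22,23,24,25,26,27,28,29,30,31}
step 2: v0 <- max(max(-9, tid), v0)  {0,1,2,3,4,5,6,7,8,9,10,11,12,13,14,15,16,17,18,19,20,21,22,23,24,25,26,27,28,29,30,31}
step 3: v0 <- 8                      {0,1,2,3,4,5,6,7,8,9,10,11,12,13,14,15,16,17,18,19,20,21,22,23,24,25,26,27,28,29,30,31}

Answer: 4 steps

v2: 12,12,12,12,12,12,12,12,12,12,12,12,12,12,12,12,12,12,12,12,12,12,12,12,12,12,12,12,12,12,12,12
v0: 8,8,8,8,8,8,8,8,8,8,8,8,8,8,8,8,8,8,8,8,8,8,8,8,8,8,8,8,8,8,8,8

steps = 4; useful = 128; efficiency = 128/128 = 1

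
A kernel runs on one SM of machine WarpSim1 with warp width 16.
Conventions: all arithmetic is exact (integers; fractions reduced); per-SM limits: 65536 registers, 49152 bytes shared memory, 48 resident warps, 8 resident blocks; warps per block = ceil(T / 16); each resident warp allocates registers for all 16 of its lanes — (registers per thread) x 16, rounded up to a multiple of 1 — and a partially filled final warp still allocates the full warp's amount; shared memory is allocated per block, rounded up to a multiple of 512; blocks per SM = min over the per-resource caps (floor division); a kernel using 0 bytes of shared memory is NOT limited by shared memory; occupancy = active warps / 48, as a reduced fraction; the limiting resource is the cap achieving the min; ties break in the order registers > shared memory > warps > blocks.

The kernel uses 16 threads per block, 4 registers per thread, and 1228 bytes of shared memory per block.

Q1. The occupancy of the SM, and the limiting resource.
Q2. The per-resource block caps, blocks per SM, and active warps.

Answer: occupancy 1/6, limited by blocks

registers: 1024 blocks
shared memory: 32 blocks
warps: 48 blocks
blocks: 8 blocks

Answer: 8 blocks, 8 active warps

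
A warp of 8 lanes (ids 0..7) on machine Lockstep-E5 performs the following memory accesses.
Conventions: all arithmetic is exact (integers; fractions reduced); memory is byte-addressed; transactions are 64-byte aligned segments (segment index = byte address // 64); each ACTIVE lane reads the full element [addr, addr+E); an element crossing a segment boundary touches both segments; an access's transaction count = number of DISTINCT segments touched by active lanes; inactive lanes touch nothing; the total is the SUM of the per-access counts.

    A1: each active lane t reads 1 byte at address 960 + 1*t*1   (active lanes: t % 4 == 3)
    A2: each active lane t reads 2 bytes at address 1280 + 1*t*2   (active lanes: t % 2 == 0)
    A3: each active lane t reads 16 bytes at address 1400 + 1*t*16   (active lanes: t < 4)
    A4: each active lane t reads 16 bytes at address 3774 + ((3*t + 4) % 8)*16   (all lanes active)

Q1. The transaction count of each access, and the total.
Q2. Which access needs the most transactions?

A1: 1 transaction
A2: 1 transaction
A3: 2 transactions
A4: 3 transactions

Answer: 1,1,2,3; total 7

Answer: A4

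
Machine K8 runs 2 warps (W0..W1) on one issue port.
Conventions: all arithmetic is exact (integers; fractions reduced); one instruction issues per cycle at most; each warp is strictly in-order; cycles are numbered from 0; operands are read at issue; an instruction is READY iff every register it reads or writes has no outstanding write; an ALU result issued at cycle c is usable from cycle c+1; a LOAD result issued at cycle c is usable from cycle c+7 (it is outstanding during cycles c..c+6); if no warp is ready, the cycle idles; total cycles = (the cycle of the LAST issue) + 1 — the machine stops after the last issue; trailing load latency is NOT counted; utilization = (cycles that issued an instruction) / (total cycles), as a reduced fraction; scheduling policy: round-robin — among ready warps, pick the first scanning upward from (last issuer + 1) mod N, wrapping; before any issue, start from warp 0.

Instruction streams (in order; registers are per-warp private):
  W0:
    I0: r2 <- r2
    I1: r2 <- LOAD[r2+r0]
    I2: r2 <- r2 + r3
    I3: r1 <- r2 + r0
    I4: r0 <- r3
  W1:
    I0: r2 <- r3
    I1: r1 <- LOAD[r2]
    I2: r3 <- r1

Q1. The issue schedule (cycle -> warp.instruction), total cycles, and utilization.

cycle 0: W0.I0
cycle 1: W1.I0
cycle 2: W0.I1
cycle 3: W1.I1
cycle 4: idle
cycle 5: idle
cycle 6: idle
cycle 7: idle
cycle 8: idle
cycle 9: W0.I2
cycle 10: W1.I2
cycle 11: W0.I3
cycle 12: W0.I4

Answer: 13 cycles, utilization 8/13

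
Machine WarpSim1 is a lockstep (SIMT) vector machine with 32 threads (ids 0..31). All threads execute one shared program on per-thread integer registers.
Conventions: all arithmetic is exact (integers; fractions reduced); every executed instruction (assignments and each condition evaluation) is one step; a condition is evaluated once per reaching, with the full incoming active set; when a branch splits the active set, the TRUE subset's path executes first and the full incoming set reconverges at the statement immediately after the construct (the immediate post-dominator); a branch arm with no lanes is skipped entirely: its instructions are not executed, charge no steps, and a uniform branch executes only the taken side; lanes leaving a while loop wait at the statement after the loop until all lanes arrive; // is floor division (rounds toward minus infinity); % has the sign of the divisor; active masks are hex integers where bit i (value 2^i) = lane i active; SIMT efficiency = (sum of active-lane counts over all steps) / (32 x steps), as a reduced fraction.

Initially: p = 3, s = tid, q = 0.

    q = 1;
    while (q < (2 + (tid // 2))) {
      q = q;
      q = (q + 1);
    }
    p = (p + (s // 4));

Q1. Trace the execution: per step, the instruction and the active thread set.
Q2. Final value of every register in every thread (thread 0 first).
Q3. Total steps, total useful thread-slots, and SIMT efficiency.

step 0: q <- 1                       0xffffffff
step 1: eval (q < (2 + (tid // 2)))  0xffffffff
step 2: q <- q                       0xffffffff
step 3: q <- (q + 1)                 0xffffffff
step 4: eval (q < (2 + (tid // 2)))  0xffffffff
step 5: q <- q                       0xfffffffc
step 6: q <- (q + 1)                 0xfffffffc
step 7: eval (q < (2 + (tid // 2)))  0xfffffffc
step 8: q <- q                       0xfffffff0
step 9: q <- (q + 1)                 0xfffffff0
step 10: eval (q < (2 + (tid // 2)))  0xfffffff0
step 11: q <- q                       0xffffffc0
step 12: q <- (q + 1)                 0xffffffc0
step 13: eval (q < (2 + (tid // 2)))  0xffffffc0
step 14: q <- q                       0xffffff00
step 15: q <- (q + 1)                 0xffffff00
step 16: eval (q < (2 + (tid // 2)))  0xffffff00
step 17: q <- q                       0xfffffc00
step 18: q <- (q + 1)                 0xfffffc00
step 19: eval (q < (2 + (tid // 2)))  0xfffffc00
step 20: q <- q                       0xfffff000
step 21: q <- (q + 1)                 0xfffff000
step 22: eval (q < (2 + (tid // 2)))  0xfffff000
step 23: q <- q                       0xffffc000
step 24: q <- (q + 1)                 0xffffc000
step 25: eval (q < (2 + (tid // 2)))  0xffffc000
step 26: q <- q                       0xffff0000
step 27: q <- (q + 1)                 0xffff0000
step 28: eval (q < (2 + (tid // 2)))  0xffff0000
step 29: q <- q                       0xfffc0000
step 30: q <- (q + 1)                 0xfffc0000
step 31: eval (q < (2 + (tid // 2)))  0xfffc0000
step 32: q <- q                       0xfff00000
step 33: q <- (q + 1)                 0xfff00000
step 34: eval (q < (2 + (tid // 2)))  0xfff00000
step 35: q <- q                       0xffc00000
step 36: q <- (q + 1)                 0xffc00000
step 37: eval (q < (2 + (tid // 2)))  0xffc00000
step 38: q <- q                       0xff000000
step 39: q <- (q + 1)                 0xff000000
step 40: eval (q < (2 + (tid // 2)))  0xff000000
step 41: q <- q                       0xfc000000
step 42: q <- (q + 1)                 0xfc000000
step 43: eval (q < (2 + (tid // 2)))  0xfc000000
step 44: q <- q                       0xf0000000
step 45: q <- (q + 1)                 0xf0000000
step 46: eval (q < (2 + (tid // 2)))  0xf0000000
step 47: q <- q                       0xc0000000
step 48: q <- (q + 1)                 0xc0000000
step 49: eval (q < (2 + (tid // 2)))  0xc0000000
step 50: p <- (p + (s // 4))          0xffffffff

Answer: 51 steps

p: 3,3,3,3,4,4,4,4,5,5,5,5,6,6,6,6,7,7,7,7,8,8,8,8,9,9,9,9,10,10,10,10
s: 0,1,2,3,4,5,6,7,8,9,10,11,12,13,14,15,16,17,18,19,20,21,22,23,24,25,26,27,28,29,30,31
q: 2,2,3,3,4,4,5,5,6,6,7,7,8,8,9,9,10,10,11,11,12,12,13,13,14,14,15,15,16,16,17,17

steps = 51; useful = 912; efficiency = 912/1632 = 19/34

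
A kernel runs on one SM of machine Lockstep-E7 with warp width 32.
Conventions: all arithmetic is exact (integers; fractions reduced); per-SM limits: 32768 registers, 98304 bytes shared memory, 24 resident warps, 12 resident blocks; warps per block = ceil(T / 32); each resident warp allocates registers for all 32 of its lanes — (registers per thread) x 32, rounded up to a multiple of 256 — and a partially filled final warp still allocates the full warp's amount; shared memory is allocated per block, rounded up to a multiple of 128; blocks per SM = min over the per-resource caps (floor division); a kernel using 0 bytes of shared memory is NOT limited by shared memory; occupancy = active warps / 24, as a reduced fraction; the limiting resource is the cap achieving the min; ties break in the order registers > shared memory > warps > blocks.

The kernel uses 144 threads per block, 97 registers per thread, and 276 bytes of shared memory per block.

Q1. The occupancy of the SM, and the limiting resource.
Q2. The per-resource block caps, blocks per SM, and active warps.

Answer: occupancy 5/24, limited by registers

registers: 1 block
shared memory: 256 blocks
warps: 4 blocks
blocks: 12 blocks

Answer: 1 block, 5 active warps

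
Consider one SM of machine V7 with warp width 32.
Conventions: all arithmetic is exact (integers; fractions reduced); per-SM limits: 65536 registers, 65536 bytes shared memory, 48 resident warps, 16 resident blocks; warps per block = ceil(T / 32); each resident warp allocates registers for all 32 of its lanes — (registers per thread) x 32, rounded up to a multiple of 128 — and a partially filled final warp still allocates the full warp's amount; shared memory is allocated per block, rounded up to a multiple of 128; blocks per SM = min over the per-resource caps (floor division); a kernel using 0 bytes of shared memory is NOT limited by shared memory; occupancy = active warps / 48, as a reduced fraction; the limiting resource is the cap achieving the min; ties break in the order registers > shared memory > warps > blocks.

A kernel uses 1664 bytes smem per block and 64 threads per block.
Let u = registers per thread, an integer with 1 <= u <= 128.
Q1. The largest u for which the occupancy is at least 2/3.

Answer: u = 64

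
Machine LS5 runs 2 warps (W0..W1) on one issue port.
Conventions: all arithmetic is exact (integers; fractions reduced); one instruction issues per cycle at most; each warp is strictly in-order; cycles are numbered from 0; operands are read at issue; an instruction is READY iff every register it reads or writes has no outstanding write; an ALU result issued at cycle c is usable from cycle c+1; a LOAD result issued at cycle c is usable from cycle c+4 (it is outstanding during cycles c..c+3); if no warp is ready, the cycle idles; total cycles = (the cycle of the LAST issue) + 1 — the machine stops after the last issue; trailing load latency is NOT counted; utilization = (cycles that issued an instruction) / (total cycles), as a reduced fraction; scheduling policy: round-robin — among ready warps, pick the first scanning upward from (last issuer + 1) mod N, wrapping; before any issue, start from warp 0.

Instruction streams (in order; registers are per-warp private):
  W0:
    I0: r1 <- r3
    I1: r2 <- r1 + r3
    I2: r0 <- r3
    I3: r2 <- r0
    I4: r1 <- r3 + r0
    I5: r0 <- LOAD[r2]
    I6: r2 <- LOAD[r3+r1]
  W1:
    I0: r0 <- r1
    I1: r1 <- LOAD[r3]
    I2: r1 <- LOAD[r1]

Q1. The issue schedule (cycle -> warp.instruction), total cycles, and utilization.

cycle 0: W0.I0
cycle 1: W1.I0
cycle 2: W0.I1
cycle 3: W1.I1
cycle 4: W0.I2
cycle 5: W0.I3
cycle 6: W0.I4
cycle 7: W1.I2
cycle 8: W0.I5
cycle 9: W0.I6

Answer: 10 cycles, utilization 1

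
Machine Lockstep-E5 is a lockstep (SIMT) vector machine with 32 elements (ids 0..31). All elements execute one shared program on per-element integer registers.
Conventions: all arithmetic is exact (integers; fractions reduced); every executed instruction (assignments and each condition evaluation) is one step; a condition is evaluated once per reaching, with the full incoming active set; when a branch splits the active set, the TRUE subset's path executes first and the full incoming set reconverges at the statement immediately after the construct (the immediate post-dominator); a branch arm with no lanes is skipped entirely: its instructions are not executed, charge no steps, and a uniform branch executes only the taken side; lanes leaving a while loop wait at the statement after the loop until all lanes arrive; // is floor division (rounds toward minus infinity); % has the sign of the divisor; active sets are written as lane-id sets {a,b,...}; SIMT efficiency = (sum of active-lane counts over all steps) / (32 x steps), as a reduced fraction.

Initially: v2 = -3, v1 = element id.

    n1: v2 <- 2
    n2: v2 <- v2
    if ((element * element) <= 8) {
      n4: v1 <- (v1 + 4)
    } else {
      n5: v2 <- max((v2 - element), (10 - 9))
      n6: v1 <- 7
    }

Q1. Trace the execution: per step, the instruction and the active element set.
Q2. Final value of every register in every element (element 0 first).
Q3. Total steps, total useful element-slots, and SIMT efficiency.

step 0: v2 <- 2                      {0,1,2,3,4,5,6,7,8,9,10,11,12,13,14,15,16,17,18,19,20,21,22,23,24,25,26,27,28,29,30,31}
step 1: v2 <- v2                     {0,1,2,3,4,5,6,7,8,9,10,11,12,13,14,15,16,17,18,19,20,21,22,23,24,25,26,27,28,29,30,31}
step 2: eval ((element * element) <= 8) {0,1,2,3,4,5,6,7,8,9,10,11,12,13,14,15,16,17,18,19,20,21,22,23,24,25,26,27,28,29,30,31}
step 3: v1 <- (v1 + 4)               {0,1,2}
step 4: v2 <- max((v2 - element), (10 - 9)) {3,4,5,6,7,8,9,10,11,12,13,14,15,16,17,18,19,20,21,22,23,24,25,26,27,28,29,30,31}
step 5: v1 <- 7                      {3,4,5,6,7,8,9,10,11,12,13,14,15,16,17,18,19,20,21,22,23,24,25,26,27,28,29,30,31}

Answer: 6 steps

v2: 2,2,2,1,1,1,1,1,1,1,1,1,1,1,1,1,1,1,1,1,1,1,1,1,1,1,1,1,1,1,1,1
v1: 4,5,6,7,7,7,7,7,7,7,7,7,7,7,7,7,7,7,7,7,7,7,7,7,7,7,7,7,7,7,7,7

steps = 6; useful = 157; efficiency = 157/192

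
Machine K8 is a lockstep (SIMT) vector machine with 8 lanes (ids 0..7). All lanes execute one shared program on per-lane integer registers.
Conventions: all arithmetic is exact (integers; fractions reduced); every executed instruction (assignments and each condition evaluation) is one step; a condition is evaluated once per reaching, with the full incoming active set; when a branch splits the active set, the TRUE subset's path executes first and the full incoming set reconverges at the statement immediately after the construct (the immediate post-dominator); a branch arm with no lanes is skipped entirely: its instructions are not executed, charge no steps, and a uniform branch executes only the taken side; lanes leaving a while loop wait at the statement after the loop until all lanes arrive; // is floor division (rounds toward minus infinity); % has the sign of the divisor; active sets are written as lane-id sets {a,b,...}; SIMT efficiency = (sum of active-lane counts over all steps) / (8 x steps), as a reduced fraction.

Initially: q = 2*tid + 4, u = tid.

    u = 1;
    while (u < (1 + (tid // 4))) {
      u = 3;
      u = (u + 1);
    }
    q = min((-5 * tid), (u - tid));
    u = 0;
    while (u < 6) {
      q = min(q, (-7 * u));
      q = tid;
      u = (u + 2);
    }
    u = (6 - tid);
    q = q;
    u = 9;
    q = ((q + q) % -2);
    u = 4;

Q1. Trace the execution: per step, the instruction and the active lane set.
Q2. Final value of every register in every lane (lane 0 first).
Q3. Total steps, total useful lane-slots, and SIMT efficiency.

step 0: u <- 1                       {0,1,2,3,4,5,6,7}
step 1: eval (u < (1 + (tid // 4)))  {0,1,2,3,4,5,6,7}
step 2: u <- 3                       {4,5,6,7}
step 3: u <- (u + 1)                 {4,5,6,7}
step 4: eval (u < (1 + (tid // 4)))  {4,5,6,7}
step 5: q <- min((-5 * tid), (u - tid)) {0,1,2,3,4,5,6,7}
step 6: u <- 0                       {0,1,2,3,4,5,6,7}
step 7: eval (u < 6)                 {0,1,2,3,4,5,6,7}
step 8: q <- min(q, (-7 * u))        {0,1,2,3,4,5,6,7}
step 9: q <- tid                     {0,1,2,3,4,5,6,7}
step 10: u <- (u + 2)                 {0,1,2,3,4,5,6,7}
step 11: eval (u < 6)                 {0,1,2,3,4,5,6,7}
step 12: q <- min(q, (-7 * u))        {0,1,2,3,4,5,6,7}
step 13: q <- tid                     {0,1,2,3,4,5,6,7}
step 14: u <- (u + 2)                 {0,1,2,3,4,5,6,7}
step 15: eval (u < 6)                 {0,1,2,3,4,5,6,7}
step 16: q <- min(q, (-7 * u))        {0,1,2,3,4,5,6,7}
step 17: q <- tid                     {0,1,2,3,4,5,6,7}
step 18: u <- (u + 2)                 {0,1,2,3,4,5,6,7}
step 19: eval (u < 6)                 {0,1,2,3,4,5,6,7}
step 20: u <- (6 - tid)               {0,1,2,3,4,5,6,7}
step 21: q <- q                       {0,1,2,3,4,5,6,7}
step 22: u <- 9                       {0,1,2,3,4,5,6,7}
step 23: q <- ((q + q) % -2)          {0,1,2,3,4,5,6,7}
step 24: u <- 4                       {0,1,2,3,4,5,6,7}

Answer: 25 steps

q: 0,0,0,0,0,0,0,0
u: 4,4,4,4,4,4,4,4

steps = 25; useful = 188; efficiency = 188/200 = 47/50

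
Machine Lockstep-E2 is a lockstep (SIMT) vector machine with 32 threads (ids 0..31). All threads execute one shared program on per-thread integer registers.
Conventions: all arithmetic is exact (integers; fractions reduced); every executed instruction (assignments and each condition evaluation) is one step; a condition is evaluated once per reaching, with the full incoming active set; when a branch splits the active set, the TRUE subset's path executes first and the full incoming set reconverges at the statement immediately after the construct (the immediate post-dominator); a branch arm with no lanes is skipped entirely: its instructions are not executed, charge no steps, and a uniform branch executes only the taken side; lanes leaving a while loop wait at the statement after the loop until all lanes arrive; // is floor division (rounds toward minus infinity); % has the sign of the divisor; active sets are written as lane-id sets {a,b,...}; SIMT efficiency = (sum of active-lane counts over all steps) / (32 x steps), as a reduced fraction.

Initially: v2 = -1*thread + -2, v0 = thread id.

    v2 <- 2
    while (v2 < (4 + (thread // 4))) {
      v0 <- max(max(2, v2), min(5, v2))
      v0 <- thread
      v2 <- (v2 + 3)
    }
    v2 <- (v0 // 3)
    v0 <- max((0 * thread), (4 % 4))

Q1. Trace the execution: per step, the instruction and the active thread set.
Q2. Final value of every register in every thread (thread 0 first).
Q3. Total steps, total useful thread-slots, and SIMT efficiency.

step 0: v2 <- 2                      {0,1,2,3,4,5,6,7,8,9,10,11,12,13,14,15,16,17,18,19,20,21,22,23,24,25,26,27,28,29,30,31}
step 1: eval (v2 < (4 + (thread // 4))) {0,1,2,3,4,5,6,7,8,9,10,11,12,13,14,15,16,17,18,19,20,21,22,23,24,25,26,27,28,29,30,31}
step 2: v0 <- max(max(2, v2), min(5, v2)) {0,1,2,3,4,5,6,7,8,9,10,11,12,13,14,15,16,17,18,19,20,21,22,23,24,25,26,27,28,29,30,31}
step 3: v0 <- thread                 {0,1,2,3,4,5,6,7,8,9,10,11,12,13,14,15,16,17,18,19,20,21,22,23,24,25,26,27,28,29,30,31}
step 4: v2 <- (v2 + 3)               {0,1,2,3,4,5,6,7,8,9,10,11,12,13,14,15,16,17,18,19,20,21,22,23,24,25,26,27,28,29,30,31}
step 5: eval (v2 < (4 + (thread // 4))) {0,1,2,3,4,5,6,7,8,9,10,11,12,13,14,15,16,17,18,19,20,21,22,23,24,25,26,27,28,29,30,31}
step 6: v0 <- max(max(2, v2), min(5, v2)) {8,9,10,11,12,13,14,15,16,17,18,19,20,21,22,23,24,25,26,27,28,29,30,31}
step 7: v0 <- thread                 {8,9,10,11,12,13,14,15,16,17,18,19,20,21,22,23,24,25,26,27,28,29,30,31}
step 8: v2 <- (v2 + 3)               {8,9,10,11,12,13,14,15,16,17,18,19,20,21,22,23,24,25,26,27,28,29,30,31}
step 9: eval (v2 < (4 + (thread // 4))) {8,9,10,11,12,13,14,15,16,17,18,19,20,21,22,23,24,25,26,27,28,29,30,31}
step 10: v0 <- max(max(2, v2), min(5, v2)) {20,21,22,23,24,25,26,27,28,29,30,31}
step 11: v0 <- thread                 {20,21,22,23,24,25,26,27,28,29,30,31}
step 12: v2 <- (v2 + 3)               {20,21,22,23,24,25,26,27,28,29,30,31}
step 13: eval (v2 < (4 + (thread // 4))) {20,21,22,23,24,25,26,27,28,29,30,31}
step 14: v2 <- (v0 // 3)              {0,1,2,3,4,5,6,7,8,9,10,11,12,13,14,15,16,17,18,19,20,21,22,23,24,25,26,27,28,29,30,31}
step 15: v0 <- max((0 * thread), (4 % 4)) {0,1,2,3,4,5,6,7,8,9,10,11,12,13,14,15,16,17,18,19,20,21,22,23,24,25,26,27,28,29,30,31}

Answer: 16 steps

v2: 0,0,0,1,1,1,2,2,2,3,3,3,4,4,4,5,5,5,6,6,6,7,7,7,8,8,8,9,9,9,10,10
v0: 0,0,0,0,0,0,0,0,0,0,0,0,0,0,0,0,0,0,0,0,0,0,0,0,0,0,0,0,0,0,0,0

steps = 16; useful = 400; efficiency = 400/512 = 25/32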